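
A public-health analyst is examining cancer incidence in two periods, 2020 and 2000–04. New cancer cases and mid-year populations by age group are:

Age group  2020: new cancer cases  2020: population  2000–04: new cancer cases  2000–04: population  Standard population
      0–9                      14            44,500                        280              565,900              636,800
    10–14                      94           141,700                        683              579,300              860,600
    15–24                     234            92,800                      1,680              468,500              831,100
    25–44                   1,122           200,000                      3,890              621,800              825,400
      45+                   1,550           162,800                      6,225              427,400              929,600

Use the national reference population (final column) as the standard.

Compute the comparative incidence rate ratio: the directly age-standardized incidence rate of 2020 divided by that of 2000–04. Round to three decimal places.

Age-specific rates per 100,000 for 2020: 31.46, 66.34, 252.16, 561.00, 952.09.
For 2000–04: 49.48, 117.90, 358.59, 625.60, 1456.48.
Standard total = 4,083,500; weights = 0.1559, 0.2108, 0.2035, 0.2021, 0.2276.
2020: 0.1559×31.46 + 0.2108×66.34 + 0.2035×252.16 + 0.2021×561.00 + 0.2276×952.09 = 400.3431 per 100,000.
2000–04: 0.1559×49.48 + 0.2108×117.90 + 0.2035×358.59 + 0.2021×625.60 + 0.2276×1456.48 = 563.5647 per 100,000.
Ratio = 400.3431 ÷ 563.5647 = 0.71038.

0.710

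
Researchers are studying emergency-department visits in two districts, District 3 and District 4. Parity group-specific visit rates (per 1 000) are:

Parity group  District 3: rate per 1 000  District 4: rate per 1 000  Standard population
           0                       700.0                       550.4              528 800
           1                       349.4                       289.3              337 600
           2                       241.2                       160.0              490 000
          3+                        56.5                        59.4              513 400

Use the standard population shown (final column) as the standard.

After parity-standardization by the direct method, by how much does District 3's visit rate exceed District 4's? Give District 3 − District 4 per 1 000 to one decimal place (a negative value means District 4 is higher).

Standard total = 1 869 800; weights = 0.2828, 0.1806, 0.2621, 0.2746.
District 3: 0.2828×700.0 + 0.1806×349.4 + 0.2621×241.2 + 0.2746×56.5 = 339.7757 per 1 000.
District 4: 0.2828×550.4 + 0.1806×289.3 + 0.2621×160.0 + 0.2746×59.4 = 266.1328 per 1 000.
Difference = 339.7757 − 266.1328 = 73.6428.

73.6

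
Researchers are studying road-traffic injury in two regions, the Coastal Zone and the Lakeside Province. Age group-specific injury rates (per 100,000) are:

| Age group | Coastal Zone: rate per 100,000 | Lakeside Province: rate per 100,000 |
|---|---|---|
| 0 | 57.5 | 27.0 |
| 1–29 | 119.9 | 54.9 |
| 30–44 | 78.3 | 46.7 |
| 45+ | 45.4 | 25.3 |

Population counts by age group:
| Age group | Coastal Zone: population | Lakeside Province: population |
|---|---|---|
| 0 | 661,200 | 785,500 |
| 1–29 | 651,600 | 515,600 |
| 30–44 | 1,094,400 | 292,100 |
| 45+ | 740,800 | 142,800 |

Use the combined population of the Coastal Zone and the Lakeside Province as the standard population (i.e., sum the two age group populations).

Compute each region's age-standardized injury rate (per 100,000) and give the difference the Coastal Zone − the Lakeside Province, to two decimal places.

Combined standard total = 4,884,000; weights = 0.2962, 0.2390, 0.2839, 0.1809.
The Coastal Zone: 0.2962×57.5 + 0.2390×119.9 + 0.2839×78.3 + 0.1809×45.4 = 76.1284 per 100,000.
The Lakeside Province: 0.2962×27.0 + 0.2390×54.9 + 0.2839×46.7 + 0.1809×25.3 = 38.9527 per 100,000.
Difference = 76.1284 − 38.9527 = 37.1757.

37.18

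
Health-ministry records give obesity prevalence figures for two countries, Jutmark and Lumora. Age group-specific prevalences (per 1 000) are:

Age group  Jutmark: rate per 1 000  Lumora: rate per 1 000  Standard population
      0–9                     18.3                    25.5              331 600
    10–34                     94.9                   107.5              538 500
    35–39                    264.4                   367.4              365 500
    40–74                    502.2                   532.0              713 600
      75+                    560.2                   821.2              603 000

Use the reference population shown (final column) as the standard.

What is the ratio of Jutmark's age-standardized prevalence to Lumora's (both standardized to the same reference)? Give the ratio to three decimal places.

0.790

Standard total = 2 552 200; weights = 0.1299, 0.2110, 0.1432, 0.2796, 0.2363.
Jutmark: 0.1299×18.3 + 0.2110×94.9 + 0.1432×264.4 + 0.2796×502.2 + 0.2363×560.2 = 333.0384 per 1 000.
Lumora: 0.1299×25.5 + 0.2110×107.5 + 0.1432×367.4 + 0.2796×532.0 + 0.2363×821.2 = 421.3808 per 1 000.
Ratio = 333.0384 ÷ 421.3808 = 0.79035.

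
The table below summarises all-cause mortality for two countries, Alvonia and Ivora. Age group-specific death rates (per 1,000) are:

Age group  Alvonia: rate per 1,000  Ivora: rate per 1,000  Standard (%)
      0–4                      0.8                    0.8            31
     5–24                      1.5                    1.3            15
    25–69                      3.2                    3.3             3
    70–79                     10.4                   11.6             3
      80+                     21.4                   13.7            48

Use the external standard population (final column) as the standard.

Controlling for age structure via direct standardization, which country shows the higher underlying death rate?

Alvonia

Standard weights: 0.31, 0.15, 0.03, 0.03, 0.48.
Alvonia: 0.3100×0.8 + 0.1500×1.5 + 0.0300×3.2 + 0.0300×10.4 + 0.4800×21.4 = 11.1530 per 1,000.
Ivora: 0.3100×0.8 + 0.1500×1.3 + 0.0300×3.3 + 0.0300×11.6 + 0.4800×13.7 = 7.4660 per 1,000.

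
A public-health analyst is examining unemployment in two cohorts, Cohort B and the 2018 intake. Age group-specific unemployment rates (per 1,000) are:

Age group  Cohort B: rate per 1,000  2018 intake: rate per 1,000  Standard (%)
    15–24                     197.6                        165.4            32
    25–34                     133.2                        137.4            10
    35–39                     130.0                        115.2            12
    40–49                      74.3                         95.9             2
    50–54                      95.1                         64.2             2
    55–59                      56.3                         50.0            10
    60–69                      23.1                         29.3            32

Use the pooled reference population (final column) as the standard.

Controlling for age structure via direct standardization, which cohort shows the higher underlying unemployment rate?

Cohort B

Standard weights: 0.32, 0.10, 0.12, 0.02, 0.02, 0.10, 0.32.
Cohort B: 0.3200×197.6 + 0.1000×133.2 + 0.1200×130.0 + 0.0200×74.3 + 0.0200×95.1 + 0.1000×56.3 + 0.3200×23.1 = 108.5620 per 1,000.
The 2018 intake: 0.3200×165.4 + 0.1000×137.4 + 0.1200×115.2 + 0.0200×95.9 + 0.0200×64.2 + 0.1000×50.0 + 0.3200×29.3 = 98.0700 per 1,000.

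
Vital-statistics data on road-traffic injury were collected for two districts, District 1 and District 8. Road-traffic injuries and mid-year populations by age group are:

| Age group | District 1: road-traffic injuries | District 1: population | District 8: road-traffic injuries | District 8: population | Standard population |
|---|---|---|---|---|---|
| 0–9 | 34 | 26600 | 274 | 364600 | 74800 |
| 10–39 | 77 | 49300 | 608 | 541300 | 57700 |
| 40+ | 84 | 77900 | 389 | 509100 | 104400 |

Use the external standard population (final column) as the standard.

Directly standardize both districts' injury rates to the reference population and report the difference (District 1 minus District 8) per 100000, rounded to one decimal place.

Age-specific rates per 100000 for District 1: 127.82, 156.19, 107.83.
For District 8: 75.15, 112.32, 76.41.
Standard total = 236900; weights = 0.3157, 0.2436, 0.4407.
District 1: 0.3157×127.82 + 0.2436×156.19 + 0.4407×107.83 = 125.9197 per 100000.
District 8: 0.3157×75.15 + 0.2436×112.32 + 0.4407×76.41 = 84.7590 per 100000.
Difference = 125.9197 − 84.7590 = 41.1607.

41.2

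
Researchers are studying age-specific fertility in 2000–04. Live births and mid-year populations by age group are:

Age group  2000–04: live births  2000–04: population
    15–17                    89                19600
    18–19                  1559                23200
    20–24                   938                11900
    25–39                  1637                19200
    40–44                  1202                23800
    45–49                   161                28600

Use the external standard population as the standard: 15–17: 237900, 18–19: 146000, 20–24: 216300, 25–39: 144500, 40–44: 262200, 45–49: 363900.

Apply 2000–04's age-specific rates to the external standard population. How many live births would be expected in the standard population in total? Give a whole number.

Age-specific rates per 1000 for 2000–04: 4.541, 67.198, 78.824, 85.260, 50.504, 5.629.
Expected live births = Σ (standard pop × age-specific rate ÷ 1000)
= 237900×4.541/1000 + 146000×67.198/1000 + 216300×78.824/1000 + 144500×85.260/1000 + 262200×50.504/1000 + 363900×5.629/1000
= 1080.26 + 9810.95 + 17049.53 + 12320.13 + 13242.20 + 2048.53 = 55551.60.

55552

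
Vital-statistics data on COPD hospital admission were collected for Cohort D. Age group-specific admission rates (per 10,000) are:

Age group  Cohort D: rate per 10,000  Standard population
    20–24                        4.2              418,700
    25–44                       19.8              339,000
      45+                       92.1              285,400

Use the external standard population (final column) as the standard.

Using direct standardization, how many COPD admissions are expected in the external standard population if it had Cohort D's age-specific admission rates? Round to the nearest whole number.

Expected COPD admissions = Σ (standard pop × age-specific rate ÷ 10,000)
= 418,700×4.2/10,000 + 339,000×19.8/10,000 + 285,400×92.1/10,000
= 175.85 + 671.22 + 2628.53 = 3475.61.

3476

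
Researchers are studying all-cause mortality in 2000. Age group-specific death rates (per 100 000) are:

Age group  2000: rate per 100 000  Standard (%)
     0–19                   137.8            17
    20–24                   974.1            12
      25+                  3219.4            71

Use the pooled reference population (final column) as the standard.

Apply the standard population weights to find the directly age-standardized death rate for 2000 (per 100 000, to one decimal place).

2426.1

Standard weights: 0.17, 0.12, 0.71.
Standardized rate: 0.1700×137.8 + 0.1200×974.1 + 0.7100×3219.4 = 2426.0920 per 100 000.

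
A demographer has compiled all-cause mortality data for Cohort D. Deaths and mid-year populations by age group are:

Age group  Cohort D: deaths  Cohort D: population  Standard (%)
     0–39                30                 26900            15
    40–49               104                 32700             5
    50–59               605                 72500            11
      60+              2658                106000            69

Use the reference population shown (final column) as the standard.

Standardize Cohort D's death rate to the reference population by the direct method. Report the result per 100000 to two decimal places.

Age-specific rates per 100000 for Cohort D: 111.52, 318.04, 834.48, 2507.55.
Standard weights: 0.15, 0.05, 0.11, 0.69.
Standardized rate: 0.1500×111.52 + 0.0500×318.04 + 0.1100×834.48 + 0.6900×2507.55 = 1854.6314 per 100000.

1854.63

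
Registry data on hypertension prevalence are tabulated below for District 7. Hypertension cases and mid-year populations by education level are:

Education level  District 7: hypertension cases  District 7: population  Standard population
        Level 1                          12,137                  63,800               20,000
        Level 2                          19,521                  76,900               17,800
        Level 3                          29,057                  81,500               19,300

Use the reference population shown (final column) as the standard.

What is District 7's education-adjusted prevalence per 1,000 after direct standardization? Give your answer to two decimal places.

Education-specific rates per 1,000 for District 7: 190.235, 253.849, 356.528.
Standard total = 57,100; weights = 0.3503, 0.3117, 0.3380.
Standardized rate: 0.3503×190.235 + 0.3117×253.849 + 0.3380×356.528 = 266.2732 per 1,000.

266.27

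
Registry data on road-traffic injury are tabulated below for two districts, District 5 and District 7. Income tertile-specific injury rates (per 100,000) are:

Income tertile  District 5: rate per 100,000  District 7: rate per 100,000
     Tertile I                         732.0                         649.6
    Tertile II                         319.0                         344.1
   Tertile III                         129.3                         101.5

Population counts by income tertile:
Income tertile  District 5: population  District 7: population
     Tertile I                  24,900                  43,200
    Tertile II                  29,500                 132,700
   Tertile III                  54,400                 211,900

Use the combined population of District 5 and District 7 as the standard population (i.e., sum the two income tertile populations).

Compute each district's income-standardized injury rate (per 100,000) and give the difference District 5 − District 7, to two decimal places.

Combined standard total = 496,600; weights = 0.1371, 0.3266, 0.5362.
District 5: 0.1371×732.0 + 0.3266×319.0 + 0.5362×129.3 = 273.9098 per 100,000.
District 7: 0.1371×649.6 + 0.3266×344.1 + 0.5362×101.5 = 255.9006 per 100,000.
Difference = 273.9098 − 255.9006 = 18.0092.

18.01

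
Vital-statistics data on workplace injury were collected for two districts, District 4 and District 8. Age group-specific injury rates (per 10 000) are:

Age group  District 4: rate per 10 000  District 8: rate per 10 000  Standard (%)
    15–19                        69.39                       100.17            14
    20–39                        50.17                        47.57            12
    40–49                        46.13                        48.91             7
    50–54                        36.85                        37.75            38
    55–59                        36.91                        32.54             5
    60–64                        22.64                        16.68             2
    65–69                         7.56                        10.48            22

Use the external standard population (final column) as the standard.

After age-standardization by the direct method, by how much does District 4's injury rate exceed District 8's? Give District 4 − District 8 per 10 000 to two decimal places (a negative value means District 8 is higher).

Standard weights: 0.14, 0.12, 0.07, 0.38, 0.05, 0.02, 0.22.
District 4: 0.1400×69.39 + 0.1200×50.17 + 0.0700×46.13 + 0.3800×36.85 + 0.0500×36.91 + 0.0200×22.64 + 0.2200×7.56 = 36.9286 per 10 000.
District 8: 0.1400×100.17 + 0.1200×47.57 + 0.0700×48.91 + 0.3800×37.75 + 0.0500×32.54 + 0.0200×16.68 + 0.2200×10.48 = 41.7671 per 10 000.
Difference = 36.9286 − 41.7671 = -4.8385.

-4.84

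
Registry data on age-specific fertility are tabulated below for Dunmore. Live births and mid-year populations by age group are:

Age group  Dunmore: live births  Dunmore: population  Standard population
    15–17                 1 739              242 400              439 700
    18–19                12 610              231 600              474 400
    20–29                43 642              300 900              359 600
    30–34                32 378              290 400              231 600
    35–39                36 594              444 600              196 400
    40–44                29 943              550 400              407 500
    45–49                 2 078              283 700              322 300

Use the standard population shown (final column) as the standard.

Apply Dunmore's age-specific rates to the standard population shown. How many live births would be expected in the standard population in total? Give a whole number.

147657

Age-specific rates per 1 000 for Dunmore: 7.174, 54.447, 145.038, 111.494, 82.308, 54.402, 7.325.
Expected live births = Σ (standard pop × age-specific rate ÷ 1 000)
= 439 700×7.174/1 000 + 474 400×54.447/1 000 + 359 600×145.038/1 000 + 231 600×111.494/1 000 + 196 400×82.308/1 000 + 407 500×54.402/1 000 + 322 300×7.325/1 000
= 3154.45 + 25829.81 + 52155.74 + 25822.12 + 16165.23 + 22168.92 + 2360.73 = 147657.01.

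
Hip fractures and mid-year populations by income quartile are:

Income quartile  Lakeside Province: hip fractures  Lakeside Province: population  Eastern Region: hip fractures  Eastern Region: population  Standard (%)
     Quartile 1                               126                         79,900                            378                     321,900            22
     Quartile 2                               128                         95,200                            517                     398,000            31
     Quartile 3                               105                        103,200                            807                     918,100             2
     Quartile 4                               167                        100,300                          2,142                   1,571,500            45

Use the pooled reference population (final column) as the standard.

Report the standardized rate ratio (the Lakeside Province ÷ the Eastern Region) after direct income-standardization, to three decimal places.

Income-specific rates per 100,000 for the Lakeside Province: 157.70, 134.45, 101.74, 166.50.
For the Eastern Region: 117.43, 129.90, 87.90, 136.30.
Standard weights: 0.22, 0.31, 0.02, 0.45.
The Lakeside Province: 0.2200×157.70 + 0.3100×134.45 + 0.0200×101.74 + 0.4500×166.50 = 153.3341 per 100,000.
The Eastern Region: 0.2200×117.43 + 0.3100×129.90 + 0.0200×87.90 + 0.4500×136.30 = 129.1972 per 100,000.
Ratio = 153.3341 ÷ 129.1972 = 1.18682.

1.187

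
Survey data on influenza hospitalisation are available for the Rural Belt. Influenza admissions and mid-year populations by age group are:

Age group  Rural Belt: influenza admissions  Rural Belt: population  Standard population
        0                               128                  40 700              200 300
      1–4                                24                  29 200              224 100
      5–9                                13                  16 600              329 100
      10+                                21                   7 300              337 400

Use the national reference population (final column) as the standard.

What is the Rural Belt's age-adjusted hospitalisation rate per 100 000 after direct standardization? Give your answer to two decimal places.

187.23

Age-specific rates per 100 000 for the Rural Belt: 314.50, 82.19, 78.31, 287.67.
Standard total = 1 090 900; weights = 0.1836, 0.2054, 0.3017, 0.3093.
Standardized rate: 0.1836×314.50 + 0.2054×82.19 + 0.3017×78.31 + 0.3093×287.67 = 187.2270 per 100 000.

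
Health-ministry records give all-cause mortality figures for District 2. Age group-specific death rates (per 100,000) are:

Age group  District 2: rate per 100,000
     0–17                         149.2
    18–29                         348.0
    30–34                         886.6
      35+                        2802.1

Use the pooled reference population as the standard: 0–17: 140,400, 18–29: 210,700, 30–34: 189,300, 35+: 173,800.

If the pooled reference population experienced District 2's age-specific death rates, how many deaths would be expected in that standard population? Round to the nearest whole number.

7491

Expected deaths = Σ (standard pop × age-specific rate ÷ 100,000)
= 140,400×149.2/100,000 + 210,700×348.0/100,000 + 189,300×886.6/100,000 + 173,800×2802.1/100,000
= 209.48 + 733.24 + 1678.33 + 4870.05 = 7491.10.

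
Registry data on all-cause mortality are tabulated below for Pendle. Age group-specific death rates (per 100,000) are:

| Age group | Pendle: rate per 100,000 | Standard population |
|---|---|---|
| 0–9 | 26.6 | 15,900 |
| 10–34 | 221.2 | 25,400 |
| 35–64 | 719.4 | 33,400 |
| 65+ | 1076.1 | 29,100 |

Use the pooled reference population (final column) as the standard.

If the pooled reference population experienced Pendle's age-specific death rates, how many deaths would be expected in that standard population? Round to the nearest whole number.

Expected deaths = Σ (standard pop × age-specific rate ÷ 100,000)
= 15,900×26.6/100,000 + 25,400×221.2/100,000 + 33,400×719.4/100,000 + 29,100×1076.1/100,000
= 4.23 + 56.18 + 240.28 + 313.15 = 613.84.

614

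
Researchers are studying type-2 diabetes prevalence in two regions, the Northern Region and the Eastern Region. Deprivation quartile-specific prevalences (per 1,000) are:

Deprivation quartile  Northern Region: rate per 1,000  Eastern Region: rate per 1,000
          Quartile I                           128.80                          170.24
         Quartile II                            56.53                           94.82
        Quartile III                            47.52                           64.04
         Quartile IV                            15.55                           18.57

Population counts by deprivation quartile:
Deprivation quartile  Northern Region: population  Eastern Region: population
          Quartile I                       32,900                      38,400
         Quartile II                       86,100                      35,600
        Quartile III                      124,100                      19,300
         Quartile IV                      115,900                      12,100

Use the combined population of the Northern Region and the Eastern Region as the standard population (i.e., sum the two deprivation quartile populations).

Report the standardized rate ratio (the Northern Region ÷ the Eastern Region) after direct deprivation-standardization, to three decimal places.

Combined standard total = 464,400; weights = 0.1535, 0.2621, 0.3088, 0.2756.
The Northern Region: 0.1535×128.80 + 0.2621×56.53 + 0.3088×47.52 + 0.2756×15.55 = 53.5485 per 1,000.
The Eastern Region: 0.1535×170.24 + 0.2621×94.82 + 0.3088×64.04 + 0.2756×18.57 = 75.8786 per 1,000.
Ratio = 53.5485 ÷ 75.8786 = 0.70571.

0.706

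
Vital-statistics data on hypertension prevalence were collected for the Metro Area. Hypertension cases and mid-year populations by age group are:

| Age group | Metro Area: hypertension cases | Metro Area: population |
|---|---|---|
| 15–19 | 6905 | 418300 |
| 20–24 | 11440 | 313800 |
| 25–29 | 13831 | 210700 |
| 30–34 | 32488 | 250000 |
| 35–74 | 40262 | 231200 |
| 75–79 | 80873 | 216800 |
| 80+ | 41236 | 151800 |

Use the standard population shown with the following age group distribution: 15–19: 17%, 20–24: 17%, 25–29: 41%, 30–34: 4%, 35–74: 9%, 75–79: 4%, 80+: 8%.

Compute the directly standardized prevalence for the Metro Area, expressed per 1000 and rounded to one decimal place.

Age-specific rates per 1000 for the Metro Area: 16.507, 36.456, 65.643, 129.952, 174.144, 373.030, 271.647.
Standard weights: 0.17, 0.17, 0.41, 0.04, 0.09, 0.04, 0.08.
Standardized rate: 0.1700×16.507 + 0.1700×36.456 + 0.4100×65.643 + 0.0400×129.952 + 0.0900×174.144 + 0.0400×373.030 + 0.0800×271.647 = 93.4415 per 1000.

93.4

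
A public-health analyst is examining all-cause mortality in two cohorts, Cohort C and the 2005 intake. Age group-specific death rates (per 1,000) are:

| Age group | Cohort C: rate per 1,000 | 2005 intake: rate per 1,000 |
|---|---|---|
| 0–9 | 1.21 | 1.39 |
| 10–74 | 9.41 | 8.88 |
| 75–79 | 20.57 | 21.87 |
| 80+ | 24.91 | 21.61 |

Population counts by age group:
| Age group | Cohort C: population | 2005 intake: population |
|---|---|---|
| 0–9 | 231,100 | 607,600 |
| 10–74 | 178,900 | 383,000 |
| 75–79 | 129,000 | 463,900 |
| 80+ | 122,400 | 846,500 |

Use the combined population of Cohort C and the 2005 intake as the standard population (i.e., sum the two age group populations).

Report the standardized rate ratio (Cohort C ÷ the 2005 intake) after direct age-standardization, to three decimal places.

1.064

Combined standard total = 2,962,400; weights = 0.2831, 0.1897, 0.2001, 0.3271.
Cohort C: 0.2831×1.21 + 0.1897×9.41 + 0.2001×20.57 + 0.3271×24.91 = 14.3916 per 1,000.
The 2005 intake: 0.2831×1.39 + 0.1897×8.88 + 0.2001×21.87 + 0.3271×21.61 = 13.5229 per 1,000.
Ratio = 14.3916 ÷ 13.5229 = 1.06424.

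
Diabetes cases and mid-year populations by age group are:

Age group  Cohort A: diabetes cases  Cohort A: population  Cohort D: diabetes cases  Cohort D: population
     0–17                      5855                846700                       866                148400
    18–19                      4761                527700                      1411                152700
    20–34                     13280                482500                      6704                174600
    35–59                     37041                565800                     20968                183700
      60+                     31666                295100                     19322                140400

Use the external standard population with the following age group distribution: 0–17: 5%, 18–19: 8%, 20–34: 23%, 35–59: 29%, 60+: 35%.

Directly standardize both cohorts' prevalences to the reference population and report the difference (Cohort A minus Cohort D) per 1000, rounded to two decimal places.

Age-specific rates per 1000 for Cohort A: 6.915, 9.022, 27.523, 65.467, 107.306.
For Cohort D: 5.836, 9.240, 38.396, 114.143, 137.621.
Standard weights: 0.05, 0.08, 0.23, 0.29, 0.35.
Cohort A: 0.0500×6.915 + 0.0800×9.022 + 0.2300×27.523 + 0.2900×65.467 + 0.3500×107.306 = 63.9403 per 1000.
Cohort D: 0.0500×5.836 + 0.0800×9.240 + 0.2300×38.396 + 0.2900×114.143 + 0.3500×137.621 = 91.1309 per 1000.
Difference = 63.9403 − 91.1309 = -27.1906.

-27.19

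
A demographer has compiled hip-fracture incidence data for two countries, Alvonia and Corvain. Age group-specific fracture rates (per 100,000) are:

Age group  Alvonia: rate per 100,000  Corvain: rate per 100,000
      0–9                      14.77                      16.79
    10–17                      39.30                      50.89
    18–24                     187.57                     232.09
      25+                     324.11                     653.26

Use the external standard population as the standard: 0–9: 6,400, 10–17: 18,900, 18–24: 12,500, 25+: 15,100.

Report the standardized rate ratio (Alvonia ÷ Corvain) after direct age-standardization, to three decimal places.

0.584

Standard total = 52,900; weights = 0.1210, 0.3573, 0.2363, 0.2854.
Alvonia: 0.1210×14.77 + 0.3573×39.30 + 0.2363×187.57 + 0.2854×324.11 = 152.6651 per 100,000.
Corvain: 0.1210×16.79 + 0.3573×50.89 + 0.2363×232.09 + 0.2854×653.26 = 261.5242 per 100,000.
Ratio = 152.6651 ÷ 261.5242 = 0.58375.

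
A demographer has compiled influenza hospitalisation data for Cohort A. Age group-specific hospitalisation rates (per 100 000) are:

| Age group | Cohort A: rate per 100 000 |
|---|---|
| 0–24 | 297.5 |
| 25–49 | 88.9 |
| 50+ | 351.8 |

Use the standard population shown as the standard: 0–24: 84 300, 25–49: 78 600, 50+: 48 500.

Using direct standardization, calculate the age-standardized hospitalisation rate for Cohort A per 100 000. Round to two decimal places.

Standard total = 211 400; weights = 0.3988, 0.3718, 0.2294.
Standardized rate: 0.3988×297.5 + 0.3718×88.9 + 0.2294×351.8 = 232.3987 per 100 000.

232.40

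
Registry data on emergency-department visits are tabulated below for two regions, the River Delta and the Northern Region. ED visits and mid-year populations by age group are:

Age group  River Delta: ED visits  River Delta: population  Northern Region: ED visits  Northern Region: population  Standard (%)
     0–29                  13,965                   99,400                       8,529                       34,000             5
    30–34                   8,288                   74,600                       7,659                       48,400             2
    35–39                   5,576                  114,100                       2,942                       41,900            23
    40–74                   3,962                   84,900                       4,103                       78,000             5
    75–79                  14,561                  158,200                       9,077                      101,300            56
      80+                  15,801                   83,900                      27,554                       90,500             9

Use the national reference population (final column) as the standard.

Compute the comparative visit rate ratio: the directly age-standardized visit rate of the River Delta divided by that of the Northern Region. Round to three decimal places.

Age-specific rates per 1,000 for the River Delta: 140.493, 111.099, 48.869, 46.667, 92.042, 188.331.
For the Northern Region: 250.853, 158.244, 70.215, 52.603, 89.605, 304.464.
Standard weights: 0.05, 0.02, 0.23, 0.05, 0.56, 0.09.
The River Delta: 0.0500×140.493 + 0.0200×111.099 + 0.2300×48.869 + 0.0500×46.667 + 0.5600×92.042 + 0.0900×188.331 = 91.3131 per 1,000.
The Northern Region: 0.0500×250.853 + 0.0200×158.244 + 0.2300×70.215 + 0.0500×52.603 + 0.5600×89.605 + 0.0900×304.464 = 112.0677 per 1,000.
Ratio = 91.3131 ÷ 112.0677 = 0.81480.

0.815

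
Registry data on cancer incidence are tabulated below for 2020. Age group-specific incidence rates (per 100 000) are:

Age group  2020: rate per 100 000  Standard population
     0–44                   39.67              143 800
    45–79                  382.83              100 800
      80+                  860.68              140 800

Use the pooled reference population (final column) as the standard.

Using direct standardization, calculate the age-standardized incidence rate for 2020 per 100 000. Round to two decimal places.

429.37

Standard total = 385 400; weights = 0.3731, 0.2615, 0.3653.
Standardized rate: 0.3731×39.67 + 0.2615×382.83 + 0.3653×860.68 = 429.3657 per 100 000.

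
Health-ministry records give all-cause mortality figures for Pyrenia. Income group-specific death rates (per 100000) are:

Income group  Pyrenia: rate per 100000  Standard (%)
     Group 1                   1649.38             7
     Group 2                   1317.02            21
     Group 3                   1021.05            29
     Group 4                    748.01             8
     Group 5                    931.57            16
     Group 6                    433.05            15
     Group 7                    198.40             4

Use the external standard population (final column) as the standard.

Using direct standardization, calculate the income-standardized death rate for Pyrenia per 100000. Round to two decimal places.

Standard weights: 0.07, 0.21, 0.29, 0.08, 0.16, 0.15, 0.04.
Standardized rate: 0.0700×1649.38 + 0.2100×1317.02 + 0.2900×1021.05 + 0.0800×748.01 + 0.1600×931.57 + 0.1500×433.05 + 0.0400×198.40 = 969.9208 per 100000.

969.92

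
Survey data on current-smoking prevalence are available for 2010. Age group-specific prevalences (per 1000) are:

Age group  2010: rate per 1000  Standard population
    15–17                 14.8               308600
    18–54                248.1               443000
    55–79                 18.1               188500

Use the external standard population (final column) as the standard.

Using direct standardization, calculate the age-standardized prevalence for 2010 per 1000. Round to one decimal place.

125.4

Standard total = 940100; weights = 0.3283, 0.4712, 0.2005.
Standardized rate: 0.3283×14.8 + 0.4712×248.1 + 0.2005×18.1 = 125.3988 per 1000.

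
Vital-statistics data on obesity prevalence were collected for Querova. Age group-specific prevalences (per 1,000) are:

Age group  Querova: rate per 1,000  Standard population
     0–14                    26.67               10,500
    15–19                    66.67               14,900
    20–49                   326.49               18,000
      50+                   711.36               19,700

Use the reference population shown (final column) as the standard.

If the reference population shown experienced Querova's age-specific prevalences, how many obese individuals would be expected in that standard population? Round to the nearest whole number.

21164

Expected obese individuals = Σ (standard pop × age-specific rate ÷ 1,000)
= 10,500×26.67/1,000 + 14,900×66.67/1,000 + 18,000×326.49/1,000 + 19,700×711.36/1,000
= 280.04 + 993.38 + 5876.82 + 14013.79 = 21164.03.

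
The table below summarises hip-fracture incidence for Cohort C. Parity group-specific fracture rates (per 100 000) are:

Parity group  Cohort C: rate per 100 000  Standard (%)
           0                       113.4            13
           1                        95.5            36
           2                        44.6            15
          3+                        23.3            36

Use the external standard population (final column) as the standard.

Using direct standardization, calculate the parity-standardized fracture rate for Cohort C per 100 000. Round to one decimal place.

Standard weights: 0.13, 0.36, 0.15, 0.36.
Standardized rate: 0.1300×113.4 + 0.3600×95.5 + 0.1500×44.6 + 0.3600×23.3 = 64.2000 per 100 000.

64.2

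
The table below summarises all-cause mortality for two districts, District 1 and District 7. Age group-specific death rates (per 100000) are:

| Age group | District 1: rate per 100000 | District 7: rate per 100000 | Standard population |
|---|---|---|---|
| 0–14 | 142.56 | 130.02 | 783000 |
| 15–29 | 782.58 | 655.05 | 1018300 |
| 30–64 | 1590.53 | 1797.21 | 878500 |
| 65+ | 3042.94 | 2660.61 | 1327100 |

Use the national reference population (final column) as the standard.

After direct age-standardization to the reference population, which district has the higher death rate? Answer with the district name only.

District 1

Standard total = 4006900; weights = 0.1954, 0.2541, 0.2192, 0.3312.
District 1: 0.1954×142.56 + 0.2541×782.58 + 0.2192×1590.53 + 0.3312×3042.94 = 1583.2918 per 100000.
District 7: 0.1954×130.02 + 0.2541×655.05 + 0.2192×1797.21 + 0.3312×2660.61 = 1467.1161 per 100000.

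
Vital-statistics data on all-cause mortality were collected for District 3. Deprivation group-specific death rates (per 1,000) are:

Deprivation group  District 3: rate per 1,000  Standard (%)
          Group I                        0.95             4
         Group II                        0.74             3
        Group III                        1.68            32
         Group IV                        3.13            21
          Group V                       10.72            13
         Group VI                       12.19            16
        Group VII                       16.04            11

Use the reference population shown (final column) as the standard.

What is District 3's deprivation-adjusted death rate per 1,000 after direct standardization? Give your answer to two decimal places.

6.36

Standard weights: 0.04, 0.03, 0.32, 0.21, 0.13, 0.16, 0.11.
Standardized rate: 0.0400×0.95 + 0.0300×0.74 + 0.3200×1.68 + 0.2100×3.13 + 0.1300×10.72 + 0.1600×12.19 + 0.1100×16.04 = 6.3635 per 1,000.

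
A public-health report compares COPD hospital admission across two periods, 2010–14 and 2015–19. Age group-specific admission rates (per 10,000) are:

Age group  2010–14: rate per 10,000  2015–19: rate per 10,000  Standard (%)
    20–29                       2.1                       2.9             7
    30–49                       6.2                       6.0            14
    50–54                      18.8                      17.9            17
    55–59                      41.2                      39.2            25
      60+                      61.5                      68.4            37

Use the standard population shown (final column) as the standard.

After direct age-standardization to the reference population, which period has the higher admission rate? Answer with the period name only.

Standard weights: 0.07, 0.14, 0.17, 0.25, 0.37.
2010–14: 0.0700×2.1 + 0.1400×6.2 + 0.1700×18.8 + 0.2500×41.2 + 0.3700×61.5 = 37.2660 per 10,000.
2015–19: 0.0700×2.9 + 0.1400×6.0 + 0.1700×17.9 + 0.2500×39.2 + 0.3700×68.4 = 39.1940 per 10,000.

2015–19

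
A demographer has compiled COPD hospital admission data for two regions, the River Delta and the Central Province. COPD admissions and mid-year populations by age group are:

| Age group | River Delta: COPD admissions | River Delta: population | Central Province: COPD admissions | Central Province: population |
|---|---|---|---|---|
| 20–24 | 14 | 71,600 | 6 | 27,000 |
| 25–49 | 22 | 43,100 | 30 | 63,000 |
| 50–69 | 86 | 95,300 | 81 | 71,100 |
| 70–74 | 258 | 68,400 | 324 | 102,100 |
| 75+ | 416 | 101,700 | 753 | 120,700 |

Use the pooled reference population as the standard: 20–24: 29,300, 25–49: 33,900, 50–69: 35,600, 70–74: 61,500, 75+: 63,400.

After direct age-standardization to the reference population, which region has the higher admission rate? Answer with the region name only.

Age-specific rates per 10,000 for the River Delta: 1.96, 5.10, 9.02, 37.72, 40.90.
For the Central Province: 2.22, 4.76, 11.39, 31.73, 62.39.
Standard total = 223,700; weights = 0.1310, 0.1515, 0.1591, 0.2749, 0.2834.
The River Delta: 0.1310×1.96 + 0.1515×5.10 + 0.1591×9.02 + 0.2749×37.72 + 0.2834×40.90 = 24.4286 per 10,000.
The Central Province: 0.1310×2.22 + 0.1515×4.76 + 0.1591×11.39 + 0.2749×31.73 + 0.2834×62.39 = 29.2311 per 10,000.

Central Province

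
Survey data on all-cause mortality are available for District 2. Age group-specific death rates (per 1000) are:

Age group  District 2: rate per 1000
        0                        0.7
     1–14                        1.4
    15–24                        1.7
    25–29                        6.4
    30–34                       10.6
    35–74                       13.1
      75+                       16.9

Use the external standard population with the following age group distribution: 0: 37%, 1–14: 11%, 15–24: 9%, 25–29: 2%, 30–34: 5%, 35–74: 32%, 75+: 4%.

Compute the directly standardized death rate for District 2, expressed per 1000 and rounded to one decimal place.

Standard weights: 0.37, 0.11, 0.09, 0.02, 0.05, 0.32, 0.04.
Standardized rate: 0.3700×0.7 + 0.1100×1.4 + 0.0900×1.7 + 0.0200×6.4 + 0.0500×10.6 + 0.3200×13.1 + 0.0400×16.9 = 6.0920 per 1000.

6.1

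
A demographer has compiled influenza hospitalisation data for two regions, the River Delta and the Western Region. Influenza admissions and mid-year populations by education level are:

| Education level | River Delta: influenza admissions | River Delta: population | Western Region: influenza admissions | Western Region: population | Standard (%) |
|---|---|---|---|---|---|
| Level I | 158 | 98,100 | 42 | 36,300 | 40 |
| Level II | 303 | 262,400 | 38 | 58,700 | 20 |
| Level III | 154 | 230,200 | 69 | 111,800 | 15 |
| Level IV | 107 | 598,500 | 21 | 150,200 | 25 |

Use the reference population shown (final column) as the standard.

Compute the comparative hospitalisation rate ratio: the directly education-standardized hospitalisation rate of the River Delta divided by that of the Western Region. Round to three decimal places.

1.417

Education-specific rates per 100,000 for the River Delta: 161.06, 115.47, 66.90, 17.88.
For the Western Region: 115.70, 64.74, 61.72, 13.98.
Standard weights: 0.40, 0.20, 0.15, 0.25.
The River Delta: 0.4000×161.06 + 0.2000×115.47 + 0.1500×66.90 + 0.2500×17.88 = 102.0228 per 100,000.
The Western Region: 0.4000×115.70 + 0.2000×64.74 + 0.1500×61.72 + 0.2500×13.98 = 71.9811 per 100,000.
Ratio = 102.0228 ÷ 71.9811 = 1.41736.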